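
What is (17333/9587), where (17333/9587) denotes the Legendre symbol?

1

(17333/9587)
  = (7746/9587)    [17333 ≡ 7746 mod 9587]
  = -(3873/9587)    [9587 ≡ 3 mod 8 ⇒ (2/9587) = -1]
  = -(9587/3873)    [QR: 3873 ≡ 1 mod 4, sign kept]
  = -(1841/3873)    [9587 ≡ 1841 mod 3873]
  = -(3873/1841)    [QR: 1841 ≡ 1 mod 4, sign kept]
  = -(191/1841)    [3873 ≡ 191 mod 1841]
  = -(1841/191)    [QR: 1841 ≡ 1 mod 4, sign kept]
  = -(122/191)    [1841 ≡ 122 mod 191]
  = -(61/191)    [191 ≡ 7 mod 8 ⇒ (2/191) = +1]
  = -(191/61)    [QR: 61 ≡ 1 mod 4, sign kept]
  = -(8/61)    [191 ≡ 8 mod 61]
  = (1/61)    [61 ≡ 5 mod 8 ⇒ (2/61)^3 = -1]
  = 1    [(1/61) = 1]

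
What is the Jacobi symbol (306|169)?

1

(306|169)
  = (137|169)    [306 ≡ 137 mod 169]
  = (169|137)    [QR: 137 ≡ 1 mod 4, sign kept]
  = (32|137)    [169 ≡ 32 mod 137]
  = (1|137)    [137 ≡ 1 mod 8 ⇒ (2|137)^5 = +1]
  = 1    [(1|137) = 1]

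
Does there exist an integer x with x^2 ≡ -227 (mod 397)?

Reduce the numerator: -227 ≡ 170 (mod 397), so (-227/397) = (170/397).
Factor out 2: 170 = 2·85. Since 397 ≡ 5 (mod 8), (2/397) = -1. Now have -(85/397).
85 ≡ 1 (mod 4), so quadratic reciprocity gives (85/397) = (397/85). Reduce: 397 ≡ 57 (mod 85). Now have -(57/85).
57 ≡ 1 (mod 4), so quadratic reciprocity gives (57/85) = (85/57). Reduce: 85 ≡ 28 (mod 57). Now have -(28/57).
Factor out 2: 28 = 2^2·7. Since 57 ≡ 1 (mod 8), (2/57) = +1, and (2/57)^2 = +1. Now have -(7/57).
57 ≡ 1 (mod 4), so quadratic reciprocity gives (7/57) = (57/7). Reduce: 57 ≡ 1 (mod 7). Now have -(1/7).
(1/7) = 1. Collecting the sign factors: -1.
The Legendre symbol is -1, so x^2 ≡ -227 (mod 397) has no solution.

no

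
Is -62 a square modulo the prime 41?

yes

Pull out -1: (-62/41) = (-1/41)·(62/41). Since 41 ≡ 1 (mod 4), (-1/41) = +1. Now have (62/41).
Reduce the numerator: 62 ≡ 21 (mod 41), so (62/41) = (21/41).
21 ≡ 1 (mod 4), so quadratic reciprocity gives (21/41) = (41/21). Reduce: 41 ≡ 20 (mod 21). Now have (20/21).
Factor out 2: 20 = 2^2·5. Since 21 ≡ 5 (mod 8), (2/21) = -1, and (2/21)^2 = +1. Now have (5/21).
5 ≡ 1 (mod 4), so quadratic reciprocity gives (5/21) = (21/5). Reduce: 21 ≡ 1 (mod 5). Now have (1/5).
(1/5) = 1. Collecting the sign factors: 1.
The Legendre symbol is 1, so x^2 ≡ -62 (mod 41) has solution.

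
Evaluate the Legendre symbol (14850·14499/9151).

By multiplicativity, (14850·14499/9151) = (14850/9151)·(14499/9151).
First factor (14850/9151):
(14850/9151)
  = (5699/9151)    [14850 ≡ 5699 mod 9151]
  = -(9151/5699)    [QR: both ≡ 3 mod 4, sign flips]
  = -(3452/5699)    [9151 ≡ 3452 mod 5699]
  = -(863/5699)    [5699 ≡ 3 mod 8 ⇒ (2/5699)^2 = +1]
  = (5699/863)    [QR: both ≡ 3 mod 4, sign flips]
  = (521/863)    [5699 ≡ 521 mod 863]
  = (863/521)    [QR: 521 ≡ 1 mod 4, sign kept]
  = (342/521)    [863 ≡ 342 mod 521]
  = (171/521)    [521 ≡ 1 mod 8 ⇒ (2/521) = +1]
  = (521/171)    [QR: 521 ≡ 1 mod 4, sign kept]
  = (8/171)    [521 ≡ 8 mod 171]
  = -(1/171)    [171 ≡ 3 mod 8 ⇒ (2/171)^3 = -1]
  = -1    [(1/171) = 1]
Second factor (14499/9151):
(14499/9151)
  = (5348/9151)    [14499 ≡ 5348 mod 9151]
  = (1337/9151)    [9151 ≡ 7 mod 8 ⇒ (2/9151)^2 = +1]
  = (9151/1337)    [QR: 1337 ≡ 1 mod 4, sign kept]
  = (1129/1337)    [9151 ≡ 1129 mod 1337]
  = (1337/1129)    [QR: 1129 ≡ 1 mod 4, sign kept]
  = (208/1129)    [1337 ≡ 208 mod 1129]
  = (13/1129)    [1129 ≡ 1 mod 8 ⇒ (2/1129)^4 = +1]
  = (1129/13)    [QR: 13 ≡ 1 mod 4, sign kept]
  = (11/13)    [1129 ≡ 11 mod 13]
  = (13/11)    [QR: 13 ≡ 1 mod 4, sign kept]
  = (2/11)    [13 ≡ 2 mod 11]
  = -(1/11)    [11 ≡ 3 mod 8 ⇒ (2/11) = -1]
  = -1    [(1/11) = 1]
Product: (-1)·(-1) = 1.

1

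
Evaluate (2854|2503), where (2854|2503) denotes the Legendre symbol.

Reduce the numerator: 2854 ≡ 351 (mod 2503), so (2854|2503) = (351|2503).
Both 351 ≡ 3 and 2503 ≡ 3 (mod 4), so reciprocity gives (351|2503) = -(2503|351). Reduce: 2503 ≡ 46 (mod 351). Now have -(46|351).
Factor out 2: 46 = 2·23. Since 351 ≡ 7 (mod 8), (2|351) = +1. Now have -(23|351).
Both 23 ≡ 3 and 351 ≡ 3 (mod 4), so reciprocity gives (23|351) = -(351|23). Reduce: 351 ≡ 6 (mod 23). Now have (6|23).
Factor out 2: 6 = 2·3. Since 23 ≡ 7 (mod 8), (2|23) = +1. Now have (3|23).
Both 3 ≡ 3 and 23 ≡ 3 (mod 4), so reciprocity gives (3|23) = -(23|3). Reduce: 23 ≡ 2 (mod 3). Now have -(2|3).
Factor out 2: 2 = 2. Since 3 ≡ 3 (mod 8), (2|3) = -1. Now have (1|3).
(1|3) = 1. Collecting the sign factors: 1.

1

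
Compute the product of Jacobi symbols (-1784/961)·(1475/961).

By multiplicativity, (-1784·1475/961) = (-1784/961)·(1475/961).
First factor (-1784/961):
Pull out -1: (-1784/961) = (-1/961)·(1784/961). Since 961 ≡ 1 (mod 4), (-1/961) = +1. Now have (1784/961).
Reduce the numerator: 1784 ≡ 823 (mod 961), so (1784/961) = (823/961).
961 ≡ 1 (mod 4), so quadratic reciprocity gives (823/961) = (961/823). Reduce: 961 ≡ 138 (mod 823). Now have (138/823).
Factor out 2: 138 = 2·69. Since 823 ≡ 7 (mod 8), (2/823) = +1. Now have (69/823).
69 ≡ 1 (mod 4), so quadratic reciprocity gives (69/823) = (823/69). Reduce: 823 ≡ 64 (mod 69). Now have (64/69).
Factor out 2: 64 = 2^6. Since 69 ≡ 5 (mod 8), (2/69) = -1, and (2/69)^6 = +1. Now have (1/69).
(1/69) = 1. Collecting the sign factors: 1.
Second factor (1475/961):
Reduce the numerator: 1475 ≡ 514 (mod 961), so (1475/961) = (514/961).
Factor out 2: 514 = 2·257. Since 961 ≡ 1 (mod 8), (2/961) = +1. Now have (257/961).
257 ≡ 1 (mod 4), so quadratic reciprocity gives (257/961) = (961/257). Reduce: 961 ≡ 190 (mod 257). Now have (190/257).
Factor out 2: 190 = 2·95. Since 257 ≡ 1 (mod 8), (2/257) = +1. Now have (95/257).
257 ≡ 1 (mod 4), so quadratic reciprocity gives (95/257) = (257/95). Reduce: 257 ≡ 67 (mod 95). Now have (67/95).
Both 67 ≡ 3 and 95 ≡ 3 (mod 4), so reciprocity gives (67/95) = -(95/67). Reduce: 95 ≡ 28 (mod 67). Now have -(28/67).
Factor out 2: 28 = 2^2·7. Since 67 ≡ 3 (mod 8), (2/67) = -1, and (2/67)^2 = +1. Now have -(7/67).
Both 7 ≡ 3 and 67 ≡ 3 (mod 4), so reciprocity gives (7/67) = -(67/7). Reduce: 67 ≡ 4 (mod 7). Now have (4/7).
Factor out 2: 4 = 2^2. Since 7 ≡ 7 (mod 8), (2/7) = +1, and (2/7)^2 = +1. Now have (1/7).
(1/7) = 1. Collecting the sign factors: 1.
Product: (1)·(1) = 1.

1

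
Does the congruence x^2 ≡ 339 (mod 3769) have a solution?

no

(339/3769)
  = (3769/339)    [QR: 3769 ≡ 1 mod 4, sign kept]
  = (40/339)    [3769 ≡ 40 mod 339]
  = -(5/339)    [339 ≡ 3 mod 8 ⇒ (2/339)^3 = -1]
  = -(339/5)    [QR: 5 ≡ 1 mod 4, sign kept]
  = -(4/5)    [339 ≡ 4 mod 5]
  = -(1/5)    [5 ≡ 5 mod 8 ⇒ (2/5)^2 = +1]
  = -1    [(1/5) = 1]
The Legendre symbol is -1, so x^2 ≡ 339 (mod 3769) has no solution.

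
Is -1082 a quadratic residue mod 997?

yes

(-1082/997)
  = (1082/997)    [997 ≡ 1 mod 4 ⇒ (-1/997) = +1]
  = (85/997)    [1082 ≡ 85 mod 997]
  = (997/85)    [QR: 85 ≡ 1 mod 4, sign kept]
  = (62/85)    [997 ≡ 62 mod 85]
  = -(31/85)    [85 ≡ 5 mod 8 ⇒ (2/85) = -1]
  = -(85/31)    [QR: 85 ≡ 1 mod 4, sign kept]
  = -(23/31)    [85 ≡ 23 mod 31]
  = (31/23)    [QR: both ≡ 3 mod 4, sign flips]
  = (8/23)    [31 ≡ 8 mod 23]
  = (1/23)    [23 ≡ 7 mod 8 ⇒ (2/23)^3 = +1]
  = 1    [(1/23) = 1]
(-1082/997) = 1, and 997 is prime, so -1082 is a quadratic residue mod 997.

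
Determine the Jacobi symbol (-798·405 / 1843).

By multiplicativity, (-798·405 / 1843) = (-798 / 1843)·(405 / 1843).
First factor (-798 / 1843):
(-798 / 1843)
  = -(798 / 1843)    [1843 ≡ 3 mod 4 ⇒ (-1 / 1843) = -1]
  = (399 / 1843)    [1843 ≡ 3 mod 8 ⇒ (2 / 1843) = -1]
  = -(1843 / 399)    [QR: both ≡ 3 mod 4, sign flips]
  = -(247 / 399)    [1843 ≡ 247 mod 399]
  = (399 / 247)    [QR: both ≡ 3 mod 4, sign flips]
  = (152 / 247)    [399 ≡ 152 mod 247]
  = (19 / 247)    [247 ≡ 7 mod 8 ⇒ (2 / 247)^3 = +1]
  = -(247 / 19)    [QR: both ≡ 3 mod 4, sign flips]
  = -(0 / 19)    [247 ≡ 0 mod 19]
  = 0    [numerator 0, gcd > 1]
Second factor (405 / 1843):
(405 / 1843)
  = (1843 / 405)    [QR: 405 ≡ 1 mod 4, sign kept]
  = (223 / 405)    [1843 ≡ 223 mod 405]
  = (405 / 223)    [QR: 405 ≡ 1 mod 4, sign kept]
  = (182 / 223)    [405 ≡ 182 mod 223]
  = (91 / 223)    [223 ≡ 7 mod 8 ⇒ (2 / 223) = +1]
  = -(223 / 91)    [QR: both ≡ 3 mod 4, sign flips]
  = -(41 / 91)    [223 ≡ 41 mod 91]
  = -(91 / 41)    [QR: 41 ≡ 1 mod 4, sign kept]
  = -(9 / 41)    [91 ≡ 9 mod 41]
  = -(41 / 9)    [QR: 9 ≡ 1 mod 4, sign kept]
  = -(5 / 9)    [41 ≡ 5 mod 9]
  = -(9 / 5)    [QR: 5 ≡ 1 mod 4, sign kept]
  = -(4 / 5)    [9 ≡ 4 mod 5]
  = -(1 / 5)    [5 ≡ 5 mod 8 ⇒ (2 / 5)^2 = +1]
  = -1    [(1 / 5) = 1]
Product: (0)·(-1) = 0.

0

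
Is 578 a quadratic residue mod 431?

yes

(578/431)
  = (147/431)    [578 ≡ 147 mod 431]
  = -(431/147)    [QR: both ≡ 3 mod 4, sign flips]
  = -(137/147)    [431 ≡ 137 mod 147]
  = -(147/137)    [QR: 137 ≡ 1 mod 4, sign kept]
  = -(10/137)    [147 ≡ 10 mod 137]
  = -(5/137)    [137 ≡ 1 mod 8 ⇒ (2/137) = +1]
  = -(137/5)    [QR: 5 ≡ 1 mod 4, sign kept]
  = -(2/5)    [137 ≡ 2 mod 5]
  = (1/5)    [5 ≡ 5 mod 8 ⇒ (2/5) = -1]
  = 1    [(1/5) = 1]
(578/431) = 1, and 431 is prime, so 578 is a quadratic residue mod 431.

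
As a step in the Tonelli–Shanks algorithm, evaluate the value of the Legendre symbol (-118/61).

1

Pull out -1: (-118/61) = (-1/61)·(118/61). Since 61 ≡ 1 (mod 4), (-1/61) = +1. Now have (118/61).
Reduce the numerator: 118 ≡ 57 (mod 61), so (118/61) = (57/61).
57 ≡ 1 (mod 4), so quadratic reciprocity gives (57/61) = (61/57). Reduce: 61 ≡ 4 (mod 57). Now have (4/57).
Factor out 2: 4 = 2^2. Since 57 ≡ 1 (mod 8), (2/57) = +1, and (2/57)^2 = +1. Now have (1/57).
(1/57) = 1. Collecting the sign factors: 1.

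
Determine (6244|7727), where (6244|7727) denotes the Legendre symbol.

Factor out 2: 6244 = 2^2·1561. Since 7727 ≡ 7 (mod 8), (2|7727) = +1, and (2|7727)^2 = +1. Now have (1561|7727).
1561 ≡ 1 (mod 4), so quadratic reciprocity gives (1561|7727) = (7727|1561). Reduce: 7727 ≡ 1483 (mod 1561). Now have (1483|1561).
1561 ≡ 1 (mod 4), so quadratic reciprocity gives (1483|1561) = (1561|1483). Reduce: 1561 ≡ 78 (mod 1483). Now have (78|1483).
Factor out 2: 78 = 2·39. Since 1483 ≡ 3 (mod 8), (2|1483) = -1. Now have -(39|1483).
Both 39 ≡ 3 and 1483 ≡ 3 (mod 4), so reciprocity gives (39|1483) = -(1483|39). Reduce: 1483 ≡ 1 (mod 39). Now have (1|39).
(1|39) = 1. Collecting the sign factors: 1.

1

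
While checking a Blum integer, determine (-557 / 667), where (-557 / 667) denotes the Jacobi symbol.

1

(-557 / 667)
  = -(557 / 667)    [667 ≡ 3 mod 4 ⇒ (-1 / 667) = -1]
  = -(667 / 557)    [QR: 557 ≡ 1 mod 4, sign kept]
  = -(110 / 557)    [667 ≡ 110 mod 557]
  = (55 / 557)    [557 ≡ 5 mod 8 ⇒ (2 / 557) = -1]
  = (557 / 55)    [QR: 557 ≡ 1 mod 4, sign kept]
  = (7 / 55)    [557 ≡ 7 mod 55]
  = -(55 / 7)    [QR: both ≡ 3 mod 4, sign flips]
  = -(6 / 7)    [55 ≡ 6 mod 7]
  = -(3 / 7)    [7 ≡ 7 mod 8 ⇒ (2 / 7) = +1]
  = (7 / 3)    [QR: both ≡ 3 mod 4, sign flips]
  = (1 / 3)    [7 ≡ 1 mod 3]
  = 1    [(1 / 3) = 1]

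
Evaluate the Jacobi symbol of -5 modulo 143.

1

Pull out -1: (-5/143) = (-1/143)·(5/143). Since 143 ≡ 3 (mod 4), (-1/143) = -1. Now have -(5/143).
5 ≡ 1 (mod 4), so quadratic reciprocity gives (5/143) = (143/5). Reduce: 143 ≡ 3 (mod 5). Now have -(3/5).
5 ≡ 1 (mod 4), so quadratic reciprocity gives (3/5) = (5/3). Reduce: 5 ≡ 2 (mod 3). Now have -(2/3).
Factor out 2: 2 = 2. Since 3 ≡ 3 (mod 8), (2/3) = -1. Now have (1/3).
(1/3) = 1. Collecting the sign factors: 1.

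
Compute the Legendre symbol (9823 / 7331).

Reduce the numerator: 9823 ≡ 2492 (mod 7331), so (9823 / 7331) = (2492 / 7331).
Factor out 2: 2492 = 2^2·623. Since 7331 ≡ 3 (mod 8), (2 / 7331) = -1, and (2 / 7331)^2 = +1. Now have (623 / 7331).
Both 623 ≡ 3 and 7331 ≡ 3 (mod 4), so reciprocity gives (623 / 7331) = -(7331 / 623). Reduce: 7331 ≡ 478 (mod 623). Now have -(478 / 623).
Factor out 2: 478 = 2·239. Since 623 ≡ 7 (mod 8), (2 / 623) = +1. Now have -(239 / 623).
Both 239 ≡ 3 and 623 ≡ 3 (mod 4), so reciprocity gives (239 / 623) = -(623 / 239). Reduce: 623 ≡ 145 (mod 239). Now have (145 / 239).
145 ≡ 1 (mod 4), so quadratic reciprocity gives (145 / 239) = (239 / 145). Reduce: 239 ≡ 94 (mod 145). Now have (94 / 145).
Factor out 2: 94 = 2·47. Since 145 ≡ 1 (mod 8), (2 / 145) = +1. Now have (47 / 145).
145 ≡ 1 (mod 4), so quadratic reciprocity gives (47 / 145) = (145 / 47). Reduce: 145 ≡ 4 (mod 47). Now have (4 / 47).
Factor out 2: 4 = 2^2. Since 47 ≡ 7 (mod 8), (2 / 47) = +1, and (2 / 47)^2 = +1. Now have (1 / 47).
(1 / 47) = 1. Collecting the sign factors: 1.

1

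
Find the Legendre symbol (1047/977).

-1

(1047/977)
  = (70/977)    [1047 ≡ 70 mod 977]
  = (35/977)    [977 ≡ 1 mod 8 ⇒ (2/977) = +1]
  = (977/35)    [QR: 977 ≡ 1 mod 4, sign kept]
  = (32/35)    [977 ≡ 32 mod 35]
  = -(1/35)    [35 ≡ 3 mod 8 ⇒ (2/35)^5 = -1]
  = -1    [(1/35) = 1]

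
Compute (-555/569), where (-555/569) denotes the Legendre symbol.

Pull out -1: (-555/569) = (-1/569)·(555/569). Since 569 ≡ 1 (mod 4), (-1/569) = +1. Now have (555/569).
569 ≡ 1 (mod 4), so quadratic reciprocity gives (555/569) = (569/555). Reduce: 569 ≡ 14 (mod 555). Now have (14/555).
Factor out 2: 14 = 2·7. Since 555 ≡ 3 (mod 8), (2/555) = -1. Now have -(7/555).
Both 7 ≡ 3 and 555 ≡ 3 (mod 4), so reciprocity gives (7/555) = -(555/7). Reduce: 555 ≡ 2 (mod 7). Now have (2/7).
Factor out 2: 2 = 2. Since 7 ≡ 7 (mod 8), (2/7) = +1. Now have (1/7).
(1/7) = 1. Collecting the sign factors: 1.

1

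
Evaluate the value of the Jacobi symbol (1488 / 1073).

-1

(1488 / 1073)
  = (415 / 1073)    [1488 ≡ 415 mod 1073]
  = (1073 / 415)    [QR: 1073 ≡ 1 mod 4, sign kept]
  = (243 / 415)    [1073 ≡ 243 mod 415]
  = -(415 / 243)    [QR: both ≡ 3 mod 4, sign flips]
  = -(172 / 243)    [415 ≡ 172 mod 243]
  = -(43 / 243)    [243 ≡ 3 mod 8 ⇒ (2 / 243)^2 = +1]
  = (243 / 43)    [QR: both ≡ 3 mod 4, sign flips]
  = (28 / 43)    [243 ≡ 28 mod 43]
  = (7 / 43)    [43 ≡ 3 mod 8 ⇒ (2 / 43)^2 = +1]
  = -(43 / 7)    [QR: both ≡ 3 mod 4, sign flips]
  = -(1 / 7)    [43 ≡ 1 mod 7]
  = -1    [(1 / 7) = 1]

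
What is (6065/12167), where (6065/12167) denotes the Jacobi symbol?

1

6065 ≡ 1 (mod 4), so quadratic reciprocity gives (6065/12167) = (12167/6065). Reduce: 12167 ≡ 37 (mod 6065). Now have (37/6065).
37 ≡ 1 (mod 4), so quadratic reciprocity gives (37/6065) = (6065/37). Reduce: 6065 ≡ 34 (mod 37). Now have (34/37).
Factor out 2: 34 = 2·17. Since 37 ≡ 5 (mod 8), (2/37) = -1. Now have -(17/37).
17 ≡ 1 (mod 4), so quadratic reciprocity gives (17/37) = (37/17). Reduce: 37 ≡ 3 (mod 17). Now have -(3/17).
17 ≡ 1 (mod 4), so quadratic reciprocity gives (3/17) = (17/3). Reduce: 17 ≡ 2 (mod 3). Now have -(2/3).
Factor out 2: 2 = 2. Since 3 ≡ 3 (mod 8), (2/3) = -1. Now have (1/3).
(1/3) = 1. Collecting the sign factors: 1.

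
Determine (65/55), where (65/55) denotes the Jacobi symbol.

(65/55)
  = (10/55)    [65 ≡ 10 mod 55]
  = (5/55)    [55 ≡ 7 mod 8 ⇒ (2/55) = +1]
  = (55/5)    [QR: 5 ≡ 1 mod 4, sign kept]
  = (0/5)    [55 ≡ 0 mod 5]
  = 0    [numerator 0, gcd > 1]

0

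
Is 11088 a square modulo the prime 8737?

yes

(11088|8737)
  = (2351|8737)    [11088 ≡ 2351 mod 8737]
  = (8737|2351)    [QR: 8737 ≡ 1 mod 4, sign kept]
  = (1684|2351)    [8737 ≡ 1684 mod 2351]
  = (421|2351)    [2351 ≡ 7 mod 8 ⇒ (2|2351)^2 = +1]
  = (2351|421)    [QR: 421 ≡ 1 mod 4, sign kept]
  = (246|421)    [2351 ≡ 246 mod 421]
  = -(123|421)    [421 ≡ 5 mod 8 ⇒ (2|421) = -1]
  = -(421|123)    [QR: 421 ≡ 1 mod 4, sign kept]
  = -(52|123)    [421 ≡ 52 mod 123]
  = -(13|123)    [123 ≡ 3 mod 8 ⇒ (2|123)^2 = +1]
  = -(123|13)    [QR: 13 ≡ 1 mod 4, sign kept]
  = -(6|13)    [123 ≡ 6 mod 13]
  = (3|13)    [13 ≡ 5 mod 8 ⇒ (2|13) = -1]
  = (13|3)    [QR: 13 ≡ 1 mod 4, sign kept]
  = (1|3)    [13 ≡ 1 mod 3]
  = 1    [(1|3) = 1]
(11088|8737) = 1, and 8737 is prime, so 11088 is a quadratic residue mod 8737.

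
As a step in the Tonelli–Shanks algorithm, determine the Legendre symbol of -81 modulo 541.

1

(-81|541)
  = (460|541)    [-81 ≡ 460 mod 541]
  = (115|541)    [541 ≡ 5 mod 8 ⇒ (2|541)^2 = +1]
  = (541|115)    [QR: 541 ≡ 1 mod 4, sign kept]
  = (81|115)    [541 ≡ 81 mod 115]
  = (115|81)    [QR: 81 ≡ 1 mod 4, sign kept]
  = (34|81)    [115 ≡ 34 mod 81]
  = (17|81)    [81 ≡ 1 mod 8 ⇒ (2|81) = +1]
  = (81|17)    [QR: 17 ≡ 1 mod 4, sign kept]
  = (13|17)    [81 ≡ 13 mod 17]
  = (17|13)    [QR: 13 ≡ 1 mod 4, sign kept]
  = (4|13)    [17 ≡ 4 mod 13]
  = (1|13)    [13 ≡ 5 mod 8 ⇒ (2|13)^2 = +1]
  = 1    [(1|13) = 1]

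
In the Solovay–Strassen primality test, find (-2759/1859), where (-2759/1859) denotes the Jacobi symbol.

-1

(-2759/1859)
  = -(2759/1859)    [1859 ≡ 3 mod 4 ⇒ (-1/1859) = -1]
  = -(900/1859)    [2759 ≡ 900 mod 1859]
  = -(225/1859)    [1859 ≡ 3 mod 8 ⇒ (2/1859)^2 = +1]
  = -(1859/225)    [QR: 225 ≡ 1 mod 4, sign kept]
  = -(59/225)    [1859 ≡ 59 mod 225]
  = -(225/59)    [QR: 225 ≡ 1 mod 4, sign kept]
  = -(48/59)    [225 ≡ 48 mod 59]
  = -(3/59)    [59 ≡ 3 mod 8 ⇒ (2/59)^4 = +1]
  = (59/3)    [QR: both ≡ 3 mod 4, sign flips]
  = (2/3)    [59 ≡ 2 mod 3]
  = -(1/3)    [3 ≡ 3 mod 8 ⇒ (2/3) = -1]
  = -1    [(1/3) = 1]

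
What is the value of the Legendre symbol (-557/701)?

1

(-557/701)
  = (557/701)    [701 ≡ 1 mod 4 ⇒ (-1/701) = +1]
  = (701/557)    [QR: 557 ≡ 1 mod 4, sign kept]
  = (144/557)    [701 ≡ 144 mod 557]
  = (9/557)    [557 ≡ 5 mod 8 ⇒ (2/557)^4 = +1]
  = (557/9)    [QR: 9 ≡ 1 mod 4, sign kept]
  = (8/9)    [557 ≡ 8 mod 9]
  = (1/9)    [9 ≡ 1 mod 8 ⇒ (2/9)^3 = +1]
  = 1    [(1/9) = 1]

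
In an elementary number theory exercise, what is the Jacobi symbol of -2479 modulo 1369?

(-2479 / 1369)
  = (2479 / 1369)    [1369 ≡ 1 mod 4 ⇒ (-1 / 1369) = +1]
  = (1110 / 1369)    [2479 ≡ 1110 mod 1369]
  = (555 / 1369)    [1369 ≡ 1 mod 8 ⇒ (2 / 1369) = +1]
  = (1369 / 555)    [QR: 1369 ≡ 1 mod 4, sign kept]
  = (259 / 555)    [1369 ≡ 259 mod 555]
  = -(555 / 259)    [QR: both ≡ 3 mod 4, sign flips]
  = -(37 / 259)    [555 ≡ 37 mod 259]
  = -(259 / 37)    [QR: 37 ≡ 1 mod 4, sign kept]
  = -(0 / 37)    [259 ≡ 0 mod 37]
  = 0    [numerator 0, gcd > 1]

0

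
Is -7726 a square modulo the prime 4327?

yes

Reduce the numerator: -7726 ≡ 928 (mod 4327), so (-7726/4327) = (928/4327).
Factor out 2: 928 = 2^5·29. Since 4327 ≡ 7 (mod 8), (2/4327) = +1, and (2/4327)^5 = +1. Now have (29/4327).
29 ≡ 1 (mod 4), so quadratic reciprocity gives (29/4327) = (4327/29). Reduce: 4327 ≡ 6 (mod 29). Now have (6/29).
Factor out 2: 6 = 2·3. Since 29 ≡ 5 (mod 8), (2/29) = -1. Now have -(3/29).
29 ≡ 1 (mod 4), so quadratic reciprocity gives (3/29) = (29/3). Reduce: 29 ≡ 2 (mod 3). Now have -(2/3).
Factor out 2: 2 = 2. Since 3 ≡ 3 (mod 8), (2/3) = -1. Now have (1/3).
(1/3) = 1. Collecting the sign factors: 1.
(-7726/4327) = 1, and 4327 is prime, so -7726 is a quadratic residue mod 4327.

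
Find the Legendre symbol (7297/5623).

-1

Reduce the numerator: 7297 ≡ 1674 (mod 5623), so (7297/5623) = (1674/5623).
Factor out 2: 1674 = 2·837. Since 5623 ≡ 7 (mod 8), (2/5623) = +1. Now have (837/5623).
837 ≡ 1 (mod 4), so quadratic reciprocity gives (837/5623) = (5623/837). Reduce: 5623 ≡ 601 (mod 837). Now have (601/837).
601 ≡ 1 (mod 4), so quadratic reciprocity gives (601/837) = (837/601). Reduce: 837 ≡ 236 (mod 601). Now have (236/601).
Factor out 2: 236 = 2^2·59. Since 601 ≡ 1 (mod 8), (2/601) = +1, and (2/601)^2 = +1. Now have (59/601).
601 ≡ 1 (mod 4), so quadratic reciprocity gives (59/601) = (601/59). Reduce: 601 ≡ 11 (mod 59). Now have (11/59).
Both 11 ≡ 3 and 59 ≡ 3 (mod 4), so reciprocity gives (11/59) = -(59/11). Reduce: 59 ≡ 4 (mod 11). Now have -(4/11).
Factor out 2: 4 = 2^2. Since 11 ≡ 3 (mod 8), (2/11) = -1, and (2/11)^2 = +1. Now have -(1/11).
(1/11) = 1. Collecting the sign factors: -1.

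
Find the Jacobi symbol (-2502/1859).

Reduce the numerator: -2502 ≡ 1216 (mod 1859), so (-2502/1859) = (1216/1859).
Factor out 2: 1216 = 2^6·19. Since 1859 ≡ 3 (mod 8), (2/1859) = -1, and (2/1859)^6 = +1. Now have (19/1859).
Both 19 ≡ 3 and 1859 ≡ 3 (mod 4), so reciprocity gives (19/1859) = -(1859/19). Reduce: 1859 ≡ 16 (mod 19). Now have -(16/19).
Factor out 2: 16 = 2^4. Since 19 ≡ 3 (mod 8), (2/19) = -1, and (2/19)^4 = +1. Now have -(1/19).
(1/19) = 1. Collecting the sign factors: -1.

-1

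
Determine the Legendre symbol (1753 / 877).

1

(1753 / 877)
  = (876 / 877)    [1753 ≡ 876 mod 877]
  = (219 / 877)    [877 ≡ 5 mod 8 ⇒ (2 / 877)^2 = +1]
  = (877 / 219)    [QR: 877 ≡ 1 mod 4, sign kept]
  = (1 / 219)    [877 ≡ 1 mod 219]
  = 1    [(1 / 219) = 1]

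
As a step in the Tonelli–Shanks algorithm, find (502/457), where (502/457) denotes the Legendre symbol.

-1

Reduce the numerator: 502 ≡ 45 (mod 457), so (502/457) = (45/457).
45 ≡ 1 (mod 4), so quadratic reciprocity gives (45/457) = (457/45). Reduce: 457 ≡ 7 (mod 45). Now have (7/45).
45 ≡ 1 (mod 4), so quadratic reciprocity gives (7/45) = (45/7). Reduce: 45 ≡ 3 (mod 7). Now have (3/7).
Both 3 ≡ 3 and 7 ≡ 3 (mod 4), so reciprocity gives (3/7) = -(7/3). Reduce: 7 ≡ 1 (mod 3). Now have -(1/3).
(1/3) = 1. Collecting the sign factors: -1.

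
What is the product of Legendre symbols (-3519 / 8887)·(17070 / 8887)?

-1

By multiplicativity, (-3519·17070 / 8887) = (-3519 / 8887)·(17070 / 8887).
First factor (-3519 / 8887):
Reduce the numerator: -3519 ≡ 5368 (mod 8887), so (-3519 / 8887) = (5368 / 8887).
Factor out 2: 5368 = 2^3·671. Since 8887 ≡ 7 (mod 8), (2 / 8887) = +1, and (2 / 8887)^3 = +1. Now have (671 / 8887).
Both 671 ≡ 3 and 8887 ≡ 3 (mod 4), so reciprocity gives (671 / 8887) = -(8887 / 671). Reduce: 8887 ≡ 164 (mod 671). Now have -(164 / 671).
Factor out 2: 164 = 2^2·41. Since 671 ≡ 7 (mod 8), (2 / 671) = +1, and (2 / 671)^2 = +1. Now have -(41 / 671).
41 ≡ 1 (mod 4), so quadratic reciprocity gives (41 / 671) = (671 / 41). Reduce: 671 ≡ 15 (mod 41). Now have -(15 / 41).
41 ≡ 1 (mod 4), so quadratic reciprocity gives (15 / 41) = (41 / 15). Reduce: 41 ≡ 11 (mod 15). Now have -(11 / 15).
Both 11 ≡ 3 and 15 ≡ 3 (mod 4), so reciprocity gives (11 / 15) = -(15 / 11). Reduce: 15 ≡ 4 (mod 11). Now have (4 / 11).
Factor out 2: 4 = 2^2. Since 11 ≡ 3 (mod 8), (2 / 11) = -1, and (2 / 11)^2 = +1. Now have (1 / 11).
(1 / 11) = 1. Collecting the sign factors: 1.
Second factor (17070 / 8887):
Reduce the numerator: 17070 ≡ 8183 (mod 8887), so (17070 / 8887) = (8183 / 8887).
Both 8183 ≡ 3 and 8887 ≡ 3 (mod 4), so reciprocity gives (8183 / 8887) = -(8887 / 8183). Reduce: 8887 ≡ 704 (mod 8183). Now have -(704 / 8183).
Factor out 2: 704 = 2^6·11. Since 8183 ≡ 7 (mod 8), (2 / 8183) = +1, and (2 / 8183)^6 = +1. Now have -(11 / 8183).
Both 11 ≡ 3 and 8183 ≡ 3 (mod 4), so reciprocity gives (11 / 8183) = -(8183 / 11). Reduce: 8183 ≡ 10 (mod 11). Now have (10 / 11).
Factor out 2: 10 = 2·5. Since 11 ≡ 3 (mod 8), (2 / 11) = -1. Now have -(5 / 11).
5 ≡ 1 (mod 4), so quadratic reciprocity gives (5 / 11) = (11 / 5). Reduce: 11 ≡ 1 (mod 5). Now have -(1 / 5).
(1 / 5) = 1. Collecting the sign factors: -1.
Product: (1)·(-1) = -1.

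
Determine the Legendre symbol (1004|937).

Reduce the numerator: 1004 ≡ 67 (mod 937), so (1004|937) = (67|937).
937 ≡ 1 (mod 4), so quadratic reciprocity gives (67|937) = (937|67). Reduce: 937 ≡ 66 (mod 67). Now have (66|67).
Factor out 2: 66 = 2·33. Since 67 ≡ 3 (mod 8), (2|67) = -1. Now have -(33|67).
33 ≡ 1 (mod 4), so quadratic reciprocity gives (33|67) = (67|33). Reduce: 67 ≡ 1 (mod 33). Now have -(1|33).
(1|33) = 1. Collecting the sign factors: -1.

-1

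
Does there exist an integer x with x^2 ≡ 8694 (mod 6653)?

Reduce the numerator: 8694 ≡ 2041 (mod 6653), so (8694/6653) = (2041/6653).
2041 ≡ 1 (mod 4), so quadratic reciprocity gives (2041/6653) = (6653/2041). Reduce: 6653 ≡ 530 (mod 2041). Now have (530/2041).
Factor out 2: 530 = 2·265. Since 2041 ≡ 1 (mod 8), (2/2041) = +1. Now have (265/2041).
265 ≡ 1 (mod 4), so quadratic reciprocity gives (265/2041) = (2041/265). Reduce: 2041 ≡ 186 (mod 265). Now have (186/265).
Factor out 2: 186 = 2·93. Since 265 ≡ 1 (mod 8), (2/265) = +1. Now have (93/265).
93 ≡ 1 (mod 4), so quadratic reciprocity gives (93/265) = (265/93). Reduce: 265 ≡ 79 (mod 93). Now have (79/93).
93 ≡ 1 (mod 4), so quadratic reciprocity gives (79/93) = (93/79). Reduce: 93 ≡ 14 (mod 79). Now have (14/79).
Factor out 2: 14 = 2·7. Since 79 ≡ 7 (mod 8), (2/79) = +1. Now have (7/79).
Both 7 ≡ 3 and 79 ≡ 3 (mod 4), so reciprocity gives (7/79) = -(79/7). Reduce: 79 ≡ 2 (mod 7). Now have -(2/7).
Factor out 2: 2 = 2. Since 7 ≡ 7 (mod 8), (2/7) = +1. Now have -(1/7).
(1/7) = 1. Collecting the sign factors: -1.
The Legendre symbol is -1, so x^2 ≡ 8694 (mod 6653) has no solution.

no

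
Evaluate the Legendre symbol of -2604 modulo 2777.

1

Reduce the numerator: -2604 ≡ 173 (mod 2777), so (-2604/2777) = (173/2777).
173 ≡ 1 (mod 4), so quadratic reciprocity gives (173/2777) = (2777/173). Reduce: 2777 ≡ 9 (mod 173). Now have (9/173).
9 ≡ 1 (mod 4), so quadratic reciprocity gives (9/173) = (173/9). Reduce: 173 ≡ 2 (mod 9). Now have (2/9).
Factor out 2: 2 = 2. Since 9 ≡ 1 (mod 8), (2/9) = +1. Now have (1/9).
(1/9) = 1. Collecting the sign factors: 1.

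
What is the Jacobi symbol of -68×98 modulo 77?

By multiplicativity, (-68·98 / 77) = (-68 / 77)·(98 / 77).
First factor (-68 / 77):
Reduce the numerator: -68 ≡ 9 (mod 77), so (-68 / 77) = (9 / 77).
9 ≡ 1 (mod 4), so quadratic reciprocity gives (9 / 77) = (77 / 9). Reduce: 77 ≡ 5 (mod 9). Now have (5 / 9).
5 ≡ 1 (mod 4), so quadratic reciprocity gives (5 / 9) = (9 / 5). Reduce: 9 ≡ 4 (mod 5). Now have (4 / 5).
Factor out 2: 4 = 2^2. Since 5 ≡ 5 (mod 8), (2 / 5) = -1, and (2 / 5)^2 = +1. Now have (1 / 5).
(1 / 5) = 1. Collecting the sign factors: 1.
Second factor (98 / 77):
Reduce the numerator: 98 ≡ 21 (mod 77), so (98 / 77) = (21 / 77).
21 ≡ 1 (mod 4), so quadratic reciprocity gives (21 / 77) = (77 / 21). Reduce: 77 ≡ 14 (mod 21). Now have (14 / 21).
Factor out 2: 14 = 2·7. Since 21 ≡ 5 (mod 8), (2 / 21) = -1. Now have -(7 / 21).
21 ≡ 1 (mod 4), so quadratic reciprocity gives (7 / 21) = (21 / 7). Reduce: 21 ≡ 0 (mod 7). Now have -(0 / 7).
The numerator is now 0 with denominator 7 > 1: the symbol is 0.
Product: (1)·(0) = 0.

0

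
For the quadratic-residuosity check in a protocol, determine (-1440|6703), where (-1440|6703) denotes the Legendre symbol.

(-1440|6703)
  = -(1440|6703)    [6703 ≡ 3 mod 4 ⇒ (-1|6703) = -1]
  = -(45|6703)    [6703 ≡ 7 mod 8 ⇒ (2|6703)^5 = +1]
  = -(6703|45)    [QR: 45 ≡ 1 mod 4, sign kept]
  = -(43|45)    [6703 ≡ 43 mod 45]
  = -(45|43)    [QR: 45 ≡ 1 mod 4, sign kept]
  = -(2|43)    [45 ≡ 2 mod 43]
  = (1|43)    [43 ≡ 3 mod 8 ⇒ (2|43) = -1]
  = 1    [(1|43) = 1]

1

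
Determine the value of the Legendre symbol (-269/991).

Pull out -1: (-269/991) = (-1/991)·(269/991). Since 991 ≡ 3 (mod 4), (-1/991) = -1. Now have -(269/991).
269 ≡ 1 (mod 4), so quadratic reciprocity gives (269/991) = (991/269). Reduce: 991 ≡ 184 (mod 269). Now have -(184/269).
Factor out 2: 184 = 2^3·23. Since 269 ≡ 5 (mod 8), (2/269) = -1, and (2/269)^3 = -1. Now have (23/269).
269 ≡ 1 (mod 4), so quadratic reciprocity gives (23/269) = (269/23). Reduce: 269 ≡ 16 (mod 23). Now have (16/23).
Factor out 2: 16 = 2^4. Since 23 ≡ 7 (mod 8), (2/23) = +1, and (2/23)^4 = +1. Now have (1/23).
(1/23) = 1. Collecting the sign factors: 1.

1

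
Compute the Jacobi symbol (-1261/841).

1

Pull out -1: (-1261/841) = (-1/841)·(1261/841). Since 841 ≡ 1 (mod 4), (-1/841) = +1. Now have (1261/841).
Reduce the numerator: 1261 ≡ 420 (mod 841), so (1261/841) = (420/841).
Factor out 2: 420 = 2^2·105. Since 841 ≡ 1 (mod 8), (2/841) = +1, and (2/841)^2 = +1. Now have (105/841).
105 ≡ 1 (mod 4), so quadratic reciprocity gives (105/841) = (841/105). Reduce: 841 ≡ 1 (mod 105). Now have (1/105).
(1/105) = 1. Collecting the sign factors: 1.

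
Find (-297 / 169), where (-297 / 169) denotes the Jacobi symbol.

1

(-297 / 169)
  = (297 / 169)    [169 ≡ 1 mod 4 ⇒ (-1 / 169) = +1]
  = (128 / 169)    [297 ≡ 128 mod 169]
  = (1 / 169)    [169 ≡ 1 mod 8 ⇒ (2 / 169)^7 = +1]
  = 1    [(1 / 169) = 1]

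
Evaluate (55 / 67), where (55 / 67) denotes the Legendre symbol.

Both 55 ≡ 3 and 67 ≡ 3 (mod 4), so reciprocity gives (55 / 67) = -(67 / 55). Reduce: 67 ≡ 12 (mod 55). Now have -(12 / 55).
Factor out 2: 12 = 2^2·3. Since 55 ≡ 7 (mod 8), (2 / 55) = +1, and (2 / 55)^2 = +1. Now have -(3 / 55).
Both 3 ≡ 3 and 55 ≡ 3 (mod 4), so reciprocity gives (3 / 55) = -(55 / 3). Reduce: 55 ≡ 1 (mod 3). Now have (1 / 3).
(1 / 3) = 1. Collecting the sign factors: 1.

1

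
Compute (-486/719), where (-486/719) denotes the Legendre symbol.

(-486/719)
  = (233/719)    [-486 ≡ 233 mod 719]
  = (719/233)    [QR: 233 ≡ 1 mod 4, sign kept]
  = (20/233)    [719 ≡ 20 mod 233]
  = (5/233)    [233 ≡ 1 mod 8 ⇒ (2/233)^2 = +1]
  = (233/5)    [QR: 5 ≡ 1 mod 4, sign kept]
  = (3/5)    [233 ≡ 3 mod 5]
  = (5/3)    [QR: 5 ≡ 1 mod 4, sign kept]
  = (2/3)    [5 ≡ 2 mod 3]
  = -(1/3)    [3 ≡ 3 mod 8 ⇒ (2/3) = -1]
  = -1    [(1/3) = 1]

-1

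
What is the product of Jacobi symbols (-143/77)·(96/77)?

0

By multiplicativity, (-143·96/77) = (-143/77)·(96/77).
First factor (-143/77):
Reduce the numerator: -143 ≡ 11 (mod 77), so (-143/77) = (11/77).
77 ≡ 1 (mod 4), so quadratic reciprocity gives (11/77) = (77/11). Reduce: 77 ≡ 0 (mod 11). Now have (0/11).
The numerator is now 0 with denominator 11 > 1: the symbol is 0.
Second factor (96/77):
Reduce the numerator: 96 ≡ 19 (mod 77), so (96/77) = (19/77).
77 ≡ 1 (mod 4), so quadratic reciprocity gives (19/77) = (77/19). Reduce: 77 ≡ 1 (mod 19). Now have (1/19).
(1/19) = 1. Collecting the sign factors: 1.
Product: (0)·(1) = 0.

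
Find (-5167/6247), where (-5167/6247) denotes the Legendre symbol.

(-5167/6247)
  = (1080/6247)    [-5167 ≡ 1080 mod 6247]
  = (135/6247)    [6247 ≡ 7 mod 8 ⇒ (2/6247)^3 = +1]
  = -(6247/135)    [QR: both ≡ 3 mod 4, sign flips]
  = -(37/135)    [6247 ≡ 37 mod 135]
  = -(135/37)    [QR: 37 ≡ 1 mod 4, sign kept]
  = -(24/37)    [135 ≡ 24 mod 37]
  = (3/37)    [37 ≡ 5 mod 8 ⇒ (2/37)^3 = -1]
  = (37/3)    [QR: 37 ≡ 1 mod 4, sign kept]
  = (1/3)    [37 ≡ 1 mod 3]
  = 1    [(1/3) = 1]

1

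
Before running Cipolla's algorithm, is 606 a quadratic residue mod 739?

no

(606/739)
  = -(303/739)    [739 ≡ 3 mod 8 ⇒ (2/739) = -1]
  = (739/303)    [QR: both ≡ 3 mod 4, sign flips]
  = (133/303)    [739 ≡ 133 mod 303]
  = (303/133)    [QR: 133 ≡ 1 mod 4, sign kept]
  = (37/133)    [303 ≡ 37 mod 133]
  = (133/37)    [QR: 37 ≡ 1 mod 4, sign kept]
  = (22/37)    [133 ≡ 22 mod 37]
  = -(11/37)    [37 ≡ 5 mod 8 ⇒ (2/37) = -1]
  = -(37/11)    [QR: 37 ≡ 1 mod 4, sign kept]
  = -(4/11)    [37 ≡ 4 mod 11]
  = -(1/11)    [11 ≡ 3 mod 8 ⇒ (2/11)^2 = +1]
  = -1    [(1/11) = 1]
The Legendre symbol is -1, so x^2 ≡ 606 (mod 739) has no solution.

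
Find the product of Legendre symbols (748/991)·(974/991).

By multiplicativity, (748·974/991) = (748/991)·(974/991).
First factor (748/991):
Factor out 2: 748 = 2^2·187. Since 991 ≡ 7 (mod 8), (2/991) = +1, and (2/991)^2 = +1. Now have (187/991).
Both 187 ≡ 3 and 991 ≡ 3 (mod 4), so reciprocity gives (187/991) = -(991/187). Reduce: 991 ≡ 56 (mod 187). Now have -(56/187).
Factor out 2: 56 = 2^3·7. Since 187 ≡ 3 (mod 8), (2/187) = -1, and (2/187)^3 = -1. Now have (7/187).
Both 7 ≡ 3 and 187 ≡ 3 (mod 4), so reciprocity gives (7/187) = -(187/7). Reduce: 187 ≡ 5 (mod 7). Now have -(5/7).
5 ≡ 1 (mod 4), so quadratic reciprocity gives (5/7) = (7/5). Reduce: 7 ≡ 2 (mod 5). Now have -(2/5).
Factor out 2: 2 = 2. Since 5 ≡ 5 (mod 8), (2/5) = -1. Now have (1/5).
(1/5) = 1. Collecting the sign factors: 1.
Second factor (974/991):
Factor out 2: 974 = 2·487. Since 991 ≡ 7 (mod 8), (2/991) = +1. Now have (487/991).
Both 487 ≡ 3 and 991 ≡ 3 (mod 4), so reciprocity gives (487/991) = -(991/487). Reduce: 991 ≡ 17 (mod 487). Now have -(17/487).
17 ≡ 1 (mod 4), so quadratic reciprocity gives (17/487) = (487/17). Reduce: 487 ≡ 11 (mod 17). Now have -(11/17).
17 ≡ 1 (mod 4), so quadratic reciprocity gives (11/17) = (17/11). Reduce: 17 ≡ 6 (mod 11). Now have -(6/11).
Factor out 2: 6 = 2·3. Since 11 ≡ 3 (mod 8), (2/11) = -1. Now have (3/11).
Both 3 ≡ 3 and 11 ≡ 3 (mod 4), so reciprocity gives (3/11) = -(11/3). Reduce: 11 ≡ 2 (mod 3). Now have -(2/3).
Factor out 2: 2 = 2. Since 3 ≡ 3 (mod 8), (2/3) = -1. Now have (1/3).
(1/3) = 1. Collecting the sign factors: 1.
Product: (1)·(1) = 1.

1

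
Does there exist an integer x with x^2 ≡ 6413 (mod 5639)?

Reduce the numerator: 6413 ≡ 774 (mod 5639), so (6413|5639) = (774|5639).
Factor out 2: 774 = 2·387. Since 5639 ≡ 7 (mod 8), (2|5639) = +1. Now have (387|5639).
Both 387 ≡ 3 and 5639 ≡ 3 (mod 4), so reciprocity gives (387|5639) = -(5639|387). Reduce: 5639 ≡ 221 (mod 387). Now have -(221|387).
221 ≡ 1 (mod 4), so quadratic reciprocity gives (221|387) = (387|221). Reduce: 387 ≡ 166 (mod 221). Now have -(166|221).
Factor out 2: 166 = 2·83. Since 221 ≡ 5 (mod 8), (2|221) = -1. Now have (83|221).
221 ≡ 1 (mod 4), so quadratic reciprocity gives (83|221) = (221|83). Reduce: 221 ≡ 55 (mod 83). Now have (55|83).
Both 55 ≡ 3 and 83 ≡ 3 (mod 4), so reciprocity gives (55|83) = -(83|55). Reduce: 83 ≡ 28 (mod 55). Now have -(28|55).
Factor out 2: 28 = 2^2·7. Since 55 ≡ 7 (mod 8), (2|55) = +1, and (2|55)^2 = +1. Now have -(7|55).
Both 7 ≡ 3 and 55 ≡ 3 (mod 4), so reciprocity gives (7|55) = -(55|7). Reduce: 55 ≡ 6 (mod 7). Now have (6|7).
Factor out 2: 6 = 2·3. Since 7 ≡ 7 (mod 8), (2|7) = +1. Now have (3|7).
Both 3 ≡ 3 and 7 ≡ 3 (mod 4), so reciprocity gives (3|7) = -(7|3). Reduce: 7 ≡ 1 (mod 3). Now have -(1|3).
(1|3) = 1. Collecting the sign factors: -1.
The Legendre symbol is -1, so x^2 ≡ 6413 (mod 5639) has no solution.

no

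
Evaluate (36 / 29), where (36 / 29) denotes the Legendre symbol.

Reduce the numerator: 36 ≡ 7 (mod 29), so (36 / 29) = (7 / 29).
29 ≡ 1 (mod 4), so quadratic reciprocity gives (7 / 29) = (29 / 7). Reduce: 29 ≡ 1 (mod 7). Now have (1 / 7).
(1 / 7) = 1. Collecting the sign factors: 1.

1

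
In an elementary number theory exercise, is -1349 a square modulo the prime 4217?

Reduce the numerator: -1349 ≡ 2868 (mod 4217), so (-1349/4217) = (2868/4217).
Factor out 2: 2868 = 2^2·717. Since 4217 ≡ 1 (mod 8), (2/4217) = +1, and (2/4217)^2 = +1. Now have (717/4217).
717 ≡ 1 (mod 4), so quadratic reciprocity gives (717/4217) = (4217/717). Reduce: 4217 ≡ 632 (mod 717). Now have (632/717).
Factor out 2: 632 = 2^3·79. Since 717 ≡ 5 (mod 8), (2/717) = -1, and (2/717)^3 = -1. Now have -(79/717).
717 ≡ 1 (mod 4), so quadratic reciprocity gives (79/717) = (717/79). Reduce: 717 ≡ 6 (mod 79). Now have -(6/79).
Factor out 2: 6 = 2·3. Since 79 ≡ 7 (mod 8), (2/79) = +1. Now have -(3/79).
Both 3 ≡ 3 and 79 ≡ 3 (mod 4), so reciprocity gives (3/79) = -(79/3). Reduce: 79 ≡ 1 (mod 3). Now have (1/3).
(1/3) = 1. Collecting the sign factors: 1.
(-1349/4217) = 1, and 4217 is prime, so -1349 is a quadratic residue mod 4217.

yes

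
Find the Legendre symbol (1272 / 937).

Reduce the numerator: 1272 ≡ 335 (mod 937), so (1272 / 937) = (335 / 937).
937 ≡ 1 (mod 4), so quadratic reciprocity gives (335 / 937) = (937 / 335). Reduce: 937 ≡ 267 (mod 335). Now have (267 / 335).
Both 267 ≡ 3 and 335 ≡ 3 (mod 4), so reciprocity gives (267 / 335) = -(335 / 267). Reduce: 335 ≡ 68 (mod 267). Now have -(68 / 267).
Factor out 2: 68 = 2^2·17. Since 267 ≡ 3 (mod 8), (2 / 267) = -1, and (2 / 267)^2 = +1. Now have -(17 / 267).
17 ≡ 1 (mod 4), so quadratic reciprocity gives (17 / 267) = (267 / 17). Reduce: 267 ≡ 12 (mod 17). Now have -(12 / 17).
Factor out 2: 12 = 2^2·3. Since 17 ≡ 1 (mod 8), (2 / 17) = +1, and (2 / 17)^2 = +1. Now have -(3 / 17).
17 ≡ 1 (mod 4), so quadratic reciprocity gives (3 / 17) = (17 / 3). Reduce: 17 ≡ 2 (mod 3). Now have -(2 / 3).
Factor out 2: 2 = 2. Since 3 ≡ 3 (mod 8), (2 / 3) = -1. Now have (1 / 3).
(1 / 3) = 1. Collecting the sign factors: 1.

1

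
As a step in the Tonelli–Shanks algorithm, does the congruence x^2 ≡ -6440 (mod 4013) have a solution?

no

Reduce the numerator: -6440 ≡ 1586 (mod 4013), so (-6440/4013) = (1586/4013).
Factor out 2: 1586 = 2·793. Since 4013 ≡ 5 (mod 8), (2/4013) = -1. Now have -(793/4013).
793 ≡ 1 (mod 4), so quadratic reciprocity gives (793/4013) = (4013/793). Reduce: 4013 ≡ 48 (mod 793). Now have -(48/793).
Factor out 2: 48 = 2^4·3. Since 793 ≡ 1 (mod 8), (2/793) = +1, and (2/793)^4 = +1. Now have -(3/793).
793 ≡ 1 (mod 4), so quadratic reciprocity gives (3/793) = (793/3). Reduce: 793 ≡ 1 (mod 3). Now have -(1/3).
(1/3) = 1. Collecting the sign factors: -1.
(-6440/4013) = -1, and 4013 is prime, so -6440 is not a quadratic residue mod 4013.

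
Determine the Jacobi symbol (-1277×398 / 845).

1

By multiplicativity, (-1277·398 / 845) = (-1277 / 845)·(398 / 845).
First factor (-1277 / 845):
(-1277 / 845)
  = (413 / 845)    [-1277 ≡ 413 mod 845]
  = (845 / 413)    [QR: 413 ≡ 1 mod 4, sign kept]
  = (19 / 413)    [845 ≡ 19 mod 413]
  = (413 / 19)    [QR: 413 ≡ 1 mod 4, sign kept]
  = (14 / 19)    [413 ≡ 14 mod 19]
  = -(7 / 19)    [19 ≡ 3 mod 8 ⇒ (2 / 19) = -1]
  = (19 / 7)    [QR: both ≡ 3 mod 4, sign flips]
  = (5 / 7)    [19 ≡ 5 mod 7]
  = (7 / 5)    [QR: 5 ≡ 1 mod 4, sign kept]
  = (2 / 5)    [7 ≡ 2 mod 5]
  = -(1 / 5)    [5 ≡ 5 mod 8 ⇒ (2 / 5) = -1]
  = -1    [(1 / 5) = 1]
Second factor (398 / 845):
(398 / 845)
  = -(199 / 845)    [845 ≡ 5 mod 8 ⇒ (2 / 845) = -1]
  = -(845 / 199)    [QR: 845 ≡ 1 mod 4, sign kept]
  = -(49 / 199)    [845 ≡ 49 mod 199]
  = -(199 / 49)    [QR: 49 ≡ 1 mod 4, sign kept]
  = -(3 / 49)    [199 ≡ 3 mod 49]
  = -(49 / 3)    [QR: 49 ≡ 1 mod 4, sign kept]
  = -(1 / 3)    [49 ≡ 1 mod 3]
  = -1    [(1 / 3) = 1]
Product: (-1)·(-1) = 1.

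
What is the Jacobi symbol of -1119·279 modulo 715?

By multiplicativity, (-1119·279/715) = (-1119/715)·(279/715).
First factor (-1119/715):
Reduce the numerator: -1119 ≡ 311 (mod 715), so (-1119/715) = (311/715).
Both 311 ≡ 3 and 715 ≡ 3 (mod 4), so reciprocity gives (311/715) = -(715/311). Reduce: 715 ≡ 93 (mod 311). Now have -(93/311).
93 ≡ 1 (mod 4), so quadratic reciprocity gives (93/311) = (311/93). Reduce: 311 ≡ 32 (mod 93). Now have -(32/93).
Factor out 2: 32 = 2^5. Since 93 ≡ 5 (mod 8), (2/93) = -1, and (2/93)^5 = -1. Now have (1/93).
(1/93) = 1. Collecting the sign factors: 1.
Second factor (279/715):
Both 279 ≡ 3 and 715 ≡ 3 (mod 4), so reciprocity gives (279/715) = -(715/279). Reduce: 715 ≡ 157 (mod 279). Now have -(157/279).
157 ≡ 1 (mod 4), so quadratic reciprocity gives (157/279) = (279/157). Reduce: 279 ≡ 122 (mod 157). Now have -(122/157).
Factor out 2: 122 = 2·61. Since 157 ≡ 5 (mod 8), (2/157) = -1. Now have (61/157).
61 ≡ 1 (mod 4), so quadratic reciprocity gives (61/157) = (157/61). Reduce: 157 ≡ 35 (mod 61). Now have (35/61).
61 ≡ 1 (mod 4), so quadratic reciprocity gives (35/61) = (61/35). Reduce: 61 ≡ 26 (mod 35). Now have (26/35).
Factor out 2: 26 = 2·13. Since 35 ≡ 3 (mod 8), (2/35) = -1. Now have -(13/35).
13 ≡ 1 (mod 4), so quadratic reciprocity gives (13/35) = (35/13). Reduce: 35 ≡ 9 (mod 13). Now have -(9/13).
9 ≡ 1 (mod 4), so quadratic reciprocity gives (9/13) = (13/9). Reduce: 13 ≡ 4 (mod 9). Now have -(4/9).
Factor out 2: 4 = 2^2. Since 9 ≡ 1 (mod 8), (2/9) = +1, and (2/9)^2 = +1. Now have -(1/9).
(1/9) = 1. Collecting the sign factors: -1.
Product: (1)·(-1) = -1.

-1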